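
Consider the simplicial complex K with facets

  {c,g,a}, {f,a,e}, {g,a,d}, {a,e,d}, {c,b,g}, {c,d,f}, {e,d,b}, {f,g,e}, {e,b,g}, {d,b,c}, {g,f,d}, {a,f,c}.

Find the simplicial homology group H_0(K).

Order the vertices as a < b < c < d < e < f < g. Listing each simplex with vertices in this order, K has dimension 2 with simplices:

  0-simplices (7): a, b, c, d, e, f, g
  1-simplices (18): ac, ad, ae, af, ag, bc, bd, be, bg, cd, cf, cg, de, df, dg, ef, eg, fg
  2-simplices (12): acf, acg, ade, adg, aef, bcd, bcg, bde, beg, cdf, dfg, efg

Hence C_0 ≅ Z^7, C_1 ≅ Z^18, C_2 ≅ Z^12.

∂_1: C_1 → C_0 is given by ∂[p,q] = [q] − [p]. For instance
  ∂ag = g − a.
As a 7×18 matrix over Z this has rank 6, with invariant factors (1,1,1,1,1,1).

Boundary ∂_2: C_2 → C_1 sends each 2-simplex [p,q,r] to [q,r] − [p,r] + [p,q]. For instance
  ∂efg = fg − eg + ef,
  ∂cdf = df − cf + cd.
This gives a 18×12 integer matrix of rank 12; reducing to Smith normal form yields diagonal entries (1,1,1,1,1,1,1,1,1,1,1,2).

Now H_k = ker ∂_k / im ∂_{k+1}, so:

  H_0: rank C_0 − rank ∂_1 = 7 − 6 = 1, and the invariant factors of ∂_1 are all 1, so H_0 = Z.

(K is a triangulation of the real projective plane RP^2.)

H_0 = Z.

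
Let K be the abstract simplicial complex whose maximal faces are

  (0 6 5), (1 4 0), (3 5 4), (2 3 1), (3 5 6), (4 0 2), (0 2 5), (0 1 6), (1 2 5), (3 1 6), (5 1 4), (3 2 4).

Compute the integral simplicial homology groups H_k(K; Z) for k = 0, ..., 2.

Order the vertices as 0 < 1 < 2 < 3 < 4 < 5 < 6. Listing each simplex with vertices in this order, K has dimension 2 with simplices:

  0-simplices (7): [0], [1], [2], [3], [4], [5], [6]
  1-simplices (18): [0,1], [0,2], [0,4], [0,5], [0,6], [1,2], [1,3], [1,4], [1,5], [1,6], [2,3], [2,4], [2,5], [3,4], [3,5], [3,6], [4,5], [5,6]
  2-simplices (12): [0,1,4], [0,1,6], [0,2,4], [0,2,5], [0,5,6], [1,2,3], [1,2,5], [1,3,6], [1,4,5], [2,3,4], [3,4,5], [3,5,6]

so the chain groups are C_0 ≅ Z^7, C_1 ≅ Z^18, C_2 ≅ Z^12.

Boundary ∂_1: C_1 → C_0 is given by ∂[p,q] = [q] − [p]. For instance
  ∂[1,6] = [6] − [1].
The 7×18 boundary matrix has rank 6 and Smith normal form diag(1,1,1,1,1,1).

The boundary map ∂_2: C_2 → C_1 sends each 2-simplex [p,q,r] to [q,r] − [p,r] + [p,q]. For instance
  ∂[1,2,3] = [2,3] − [1,3] + [1,2],
  ∂[3,4,5] = [4,5] − [3,5] + [3,4].
As a 18×12 matrix over Z this has rank 12, with invariant factors (1,1,1,1,1,1,1,1,1,1,1,2).

From H_k ≅ ker(∂_k) / im(∂_{k+1}) we obtain:

  H_0: rank C_0 − rank ∂_1 = 7 − 6 = 1, and the invariant factors of ∂_1 are all 1, so H_0 ≅ Z.
  H_1: rank ker ∂_1 − rank ∂_2 = (18 − 6) − 12 = 0, and ∂_2 has invariant factor 2 > 1, so H_1 ≅ Z/2.
  H_2: rank ker ∂_2 − rank ∂_3 = (12 − 12) − 0 = 0, and there is no ∂_3, so H_2 ≅ 0.

As a check, the Euler characteristic is 7 − 18 + 12 = 1, which agrees with 1 − 0 + 0 = 1.

H_0 = Z,  H_1 = Z/2,  H_2 = 0.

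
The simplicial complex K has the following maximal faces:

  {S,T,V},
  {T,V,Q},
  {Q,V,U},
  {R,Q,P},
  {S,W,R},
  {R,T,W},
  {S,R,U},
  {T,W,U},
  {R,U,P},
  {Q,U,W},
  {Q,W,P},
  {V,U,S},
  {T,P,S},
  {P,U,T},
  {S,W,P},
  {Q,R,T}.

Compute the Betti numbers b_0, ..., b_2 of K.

b_0 = 1, b_1 = 2, b_2 = 1.

Order the vertices as P < Q < R < S < T < U < V < W. Listing each simplex with vertices in this order, K has dimension 2 with simplices:

  0-simplices (8): P, Q, R, S, T, U, V, W
  1-simplices (24): PQ, PR, PS, PT, PU, PW, QR, QT, QU, QV, QW, RS, RT, RU, RW, ST, SU, SV, SW, TU, TV, TW, UV, UW
  2-simplices (16): PQR, PQW, PRU, PST, PSW, PTU, QRT, QTV, QUV, QUW, RSU, RSW, RTW, STV, SUV, TUW

Hence C_0 ≅ Z^8, C_1 ≅ Z^24, C_2 ≅ Z^16.

∂_1: C_1 → C_0 maps an edge to its endpoints' difference, ∂[p,q] = q − p.
This gives a 8×24 integer matrix of rank 7; reducing to Smith normal form yields diagonal entries (1,1,1,1,1,1,1).

The boundary map ∂_2: C_2 → C_1 acts by ∂[p,q,r] = [q,r] − [p,r] + [p,q]. For instance
  ∂QTV = TV − QV + QT,
  ∂SUV = UV − SV + SU.
The resulting 24×16 matrix has rank 15, and its Smith normal form has invariant factors (1,1,1,1,1,1,1,1,1,1,1,1,1,1,1).

Now H_k = ker ∂_k / im ∂_{k+1}, so:

  H_0: rank C_0 − rank ∂_1 = 8 − 7 = 1, and the invariant factors of ∂_1 are all 1, so H_0 ≅ Z.
  H_1: rank ker ∂_1 − rank ∂_2 = (24 − 7) − 15 = 2, and the invariant factors of ∂_2 are all 1, so H_1 ≅ Z^2.
  H_2: rank ker ∂_2 − rank ∂_3 = (16 − 15) − 0 = 1, and there is no ∂_3, so H_2 ≅ Z.

As a check, the Euler characteristic is 8 − 24 + 16 = 0, which agrees with 1 − 2 + 1 = 0.
(K is a triangulation of the torus T^2.)

Hence the Betti numbers are b_0 = 1, b_1 = 2, b_2 = 1.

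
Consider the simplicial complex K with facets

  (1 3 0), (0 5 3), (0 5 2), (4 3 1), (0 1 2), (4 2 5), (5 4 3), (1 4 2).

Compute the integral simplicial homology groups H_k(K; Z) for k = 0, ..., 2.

H_0 ≅ Z,  H_1 = 0,  H_2 ≅ Z.

Order the vertices as 0 < 1 < 2 < 3 < 4 < 5. Listing each simplex with vertices in this order, K has dimension 2 with simplices:

  0-simplices (6): [0], [1], [2], [3], [4], [5]
  1-simplices (12): [0,1], [0,2], [0,3], [0,5], [1,2], [1,3], [1,4], [2,4], [2,5], [3,4], [3,5], [4,5]
  2-simplices (8): [0,1,2], [0,1,3], [0,2,5], [0,3,5], [1,2,4], [1,3,4], [2,4,5], [3,4,5]

Hence C_0 ≅ Z^6, C_1 ≅ Z^12, C_2 ≅ Z^8.

The boundary map ∂_1: C_1 → C_0 maps an edge to its endpoints' difference, ∂[p,q] = q − p.
As a 6×12 matrix over Z this has rank 5, with invariant factors (1,1,1,1,1).

∂_2: C_2 → C_1 maps a triangle to the signed sum of its edges. For instance
  ∂[3,4,5] = [4,5] − [3,5] + [3,4],
  ∂[0,2,5] = [2,5] − [0,5] + [0,2].
The 12×8 boundary matrix has rank 7 and Smith normal form diag(1,1,1,1,1,1,1).

Computing H_k = (kernel of ∂_k) / (image of ∂_{k+1}):

  H_0: rank C_0 − rank ∂_1 = 6 − 5 = 1, and the invariant factors of ∂_1 are all 1, so H_0 = Z.
  H_1: rank ker ∂_1 − rank ∂_2 = (12 − 5) − 7 = 0, and the invariant factors of ∂_2 are all 1, so H_1 = 0.
  H_2: rank ker ∂_2 − rank ∂_3 = (8 − 7) − 0 = 1, and there is no ∂_3, so H_2 = Z.

As a check, the Euler characteristic is 6 − 12 + 8 = 2, which agrees with 1 − 0 + 1 = 2.
(K is a triangulation of the 2-sphere S^2.)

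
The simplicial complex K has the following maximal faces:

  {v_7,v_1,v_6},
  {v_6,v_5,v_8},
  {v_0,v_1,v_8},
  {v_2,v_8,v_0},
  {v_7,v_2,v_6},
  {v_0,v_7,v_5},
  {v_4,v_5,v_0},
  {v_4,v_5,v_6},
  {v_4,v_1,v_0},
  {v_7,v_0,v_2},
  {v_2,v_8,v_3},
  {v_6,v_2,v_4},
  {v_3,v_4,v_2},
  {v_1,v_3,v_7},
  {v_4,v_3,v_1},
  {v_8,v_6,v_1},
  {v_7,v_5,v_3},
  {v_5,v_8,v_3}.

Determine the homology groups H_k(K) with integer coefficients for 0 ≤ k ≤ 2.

H_0 = Z,  H_1 = Z^2,  H_2 = Z.

Order the vertices as v_0 < v_1 < v_2 < v_3 < v_4 < v_5 < v_6 < v_7 < v_8. Listing each simplex with vertices in this order, K has dimension 2 with simplices:

  0-simplices (9): [v_0], [v_1], [v_2], [v_3], [v_4], [v_5], [v_6], [v_7], [v_8]
  1-simplices (27): (27 of them)
  2-simplices (18): (18 of them)

giving chain groups C_0 ≅ Z^9, C_1 ≅ Z^27, C_2 ≅ Z^18.

∂_1: C_1 → C_0 sends each edge [p,q] (with p < q) to q − p.
As a 9×27 matrix over Z this has rank 8, with invariant factors (1,1,1,1,1,1,1,1).

The boundary map ∂_2: C_2 → C_1 maps a triangle to the signed sum of its edges. For instance
  ∂[v_1,v_6,v_8] = [v_6,v_8] − [v_1,v_8] + [v_1,v_6],
  ∂[v_0,v_2,v_8] = [v_2,v_8] − [v_0,v_8] + [v_0,v_2].
The 27×18 boundary matrix has rank 17 and Smith normal form diag(1,1,1,1,1,1,1,1,1,1,1,1,1,1,1,1,1).

Now H_k = ker ∂_k / im ∂_{k+1}, so:

  H_0: rank C_0 − rank ∂_1 = 9 − 8 = 1, and the invariant factors of ∂_1 are all 1, so H_0 = Z.
  H_1: rank ker ∂_1 − rank ∂_2 = (27 − 8) − 17 = 2, and the invariant factors of ∂_2 are all 1, so H_1 = Z^2.
  H_2: rank ker ∂_2 − rank ∂_3 = (18 − 17) − 0 = 1, and there is no ∂_3, so H_2 = Z.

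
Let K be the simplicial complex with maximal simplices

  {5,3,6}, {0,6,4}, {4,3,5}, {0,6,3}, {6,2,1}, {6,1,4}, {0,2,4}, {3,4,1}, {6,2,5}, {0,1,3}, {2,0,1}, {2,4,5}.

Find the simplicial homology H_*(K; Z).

H_0 = Z,  H_1 = Z/2,  H_2 = 0.

Fix the vertex order 0 < 1 < 2 < 3 < 4 < 5 < 6 and write every simplex with vertices in increasing order. Then dim K = 2 and the simplices of K are:

  0-simplices (7): [0], [1], [2], [3], [4], [5], [6]
  1-simplices (18): [0,1], [0,2], [0,3], [0,4], [0,6], [1,2], [1,3], [1,4], [1,6], [2,4], [2,5], [2,6], [3,4], [3,5], [3,6], [4,5], [4,6], [5,6]
  2-simplices (12): [0,1,2], [0,1,3], [0,2,4], [0,3,6], [0,4,6], [1,2,6], [1,3,4], [1,4,6], [2,4,5], [2,5,6], [3,4,5], [3,5,6]

so the chain groups are C_0 ≅ Z^7, C_1 ≅ Z^18, C_2 ≅ Z^12.

The boundary map ∂_1: C_1 → C_0 is given by ∂[p,q] = [q] − [p]. For instance
  ∂[1,2] = [2] − [1].
The 7×18 boundary matrix has rank 6 and Smith normal form diag(1,1,1,1,1,1).

∂_2: C_2 → C_1 acts by ∂[p,q,r] = [q,r] − [p,r] + [p,q]. For instance
  ∂[3,4,5] = [4,5] − [3,5] + [3,4],
  ∂[1,4,6] = [4,6] − [1,6] + [1,4].
The resulting 18×12 matrix has rank 12, and its Smith normal form has invariant factors (1,1,1,1,1,1,1,1,1,1,1,2).

Now H_k = ker ∂_k / im ∂_{k+1}, so:

  H_0: rank C_0 − rank ∂_1 = 7 − 6 = 1, and the invariant factors of ∂_1 are all 1, so H_0 = Z.
  H_1: rank ker ∂_1 − rank ∂_2 = (18 − 6) − 12 = 0, and ∂_2 has invariant factor 2 > 1, so H_1 = Z/2.
  H_2: rank ker ∂_2 − rank ∂_3 = (12 − 12) − 0 = 0, and there is no ∂_3, so H_2 = 0.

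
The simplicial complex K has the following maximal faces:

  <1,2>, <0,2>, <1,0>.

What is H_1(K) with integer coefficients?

K has 3 vertices, 3 edges.
rank ∂_1 = 2, rank ∂_2 = 0 ⇒ b_1 = 3 − 2 − 0 = 1. So H_1 ≅ Z.

H_1 = Z.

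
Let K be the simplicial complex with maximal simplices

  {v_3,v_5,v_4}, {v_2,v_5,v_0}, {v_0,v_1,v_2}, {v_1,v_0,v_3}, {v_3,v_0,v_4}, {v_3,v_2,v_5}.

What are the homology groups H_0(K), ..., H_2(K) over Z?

H_0 = Z,  H_1 = Z,  H_2 = 0.

We work with the vertex ordering v_0 < v_1 < v_2 < v_3 < v_4 < v_5. The simplices of K, each written with vertices in increasing order, are:

  0-simplices (6): [v_0], [v_1], [v_2], [v_3], [v_4], [v_5]
  1-simplices (12): [v_0,v_1], [v_0,v_2], [v_0,v_3], [v_0,v_4], [v_0,v_5], [v_1,v_2], [v_1,v_3], [v_2,v_3], [v_2,v_5], [v_3,v_4], [v_3,v_5], [v_4,v_5]
  2-simplices (6): [v_0,v_1,v_2], [v_0,v_1,v_3], [v_0,v_2,v_5], [v_0,v_3,v_4], [v_2,v_3,v_5], [v_3,v_4,v_5]

so the chain groups are C_0 ≅ Z^6, C_1 ≅ Z^12, C_2 ≅ Z^6.

Boundary ∂_1: C_1 → C_0 is given by ∂[p,q] = [q] − [p].
The 6×12 boundary matrix has rank 5 and Smith normal form diag(1,1,1,1,1).

∂_2: C_2 → C_1 sends each 2-simplex [p,q,r] to [q,r] − [p,r] + [p,q]. For instance
  ∂[v_0,v_2,v_5] = [v_2,v_5] − [v_0,v_5] + [v_0,v_2],
  ∂[v_2,v_3,v_5] = [v_3,v_5] − [v_2,v_5] + [v_2,v_3].
This gives a 12×6 integer matrix of rank 6; reducing to Smith normal form yields diagonal entries (1,1,1,1,1,1).

From H_k ≅ ker(∂_k) / im(∂_{k+1}) we obtain:

  H_0: rank C_0 − rank ∂_1 = 6 − 5 = 1, and the invariant factors of ∂_1 are all 1, so H_0 ≅ Z.
  H_1: rank ker ∂_1 − rank ∂_2 = (12 − 5) − 6 = 1, and the invariant factors of ∂_2 are all 1, so H_1 ≅ Z.
  H_2: rank ker ∂_2 − rank ∂_3 = (6 − 6) − 0 = 0, and there is no ∂_3, so H_2 ≅ 0.

(K is a triangulation of the cylinder S^1 x I.)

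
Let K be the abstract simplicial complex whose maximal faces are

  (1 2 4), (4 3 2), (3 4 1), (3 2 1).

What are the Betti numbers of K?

b_0 = 1, b_1 = 0, b_2 = 1.

K has 4 vertices, 6 edges, 4 triangles.
rank ∂_0 = 0, rank ∂_1 = 3 ⇒ b_0 = 4 − 0 − 3 = 1; all invariant factors of ∂_1 are 1 so no torsion. So H_0 = Z.
rank ∂_1 = 3, rank ∂_2 = 3 ⇒ b_1 = 6 − 3 − 3 = 0; all invariant factors of ∂_2 are 1 so no torsion. So H_1 = 0.
rank ∂_2 = 3, rank ∂_3 = 0 ⇒ b_2 = 4 − 3 − 0 = 1. So H_2 = Z.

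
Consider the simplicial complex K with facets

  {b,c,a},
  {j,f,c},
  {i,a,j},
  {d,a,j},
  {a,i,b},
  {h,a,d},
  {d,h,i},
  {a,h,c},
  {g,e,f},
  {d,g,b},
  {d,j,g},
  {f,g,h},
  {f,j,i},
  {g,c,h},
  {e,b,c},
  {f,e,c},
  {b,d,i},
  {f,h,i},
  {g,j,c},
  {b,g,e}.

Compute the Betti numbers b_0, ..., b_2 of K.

b_0 = 1, b_1 = 1, b_2 = 0.

We work with the vertex ordering a < b < c < d < e < f < g < h < i < j. The simplices of K, each written with vertices in increasing order, are:

  0-simplices (10): a, b, c, d, e, f, g, h, i, j
  1-simplices (30): ab, ac, ad, ah, ai, aj, bc, bd, be, bg, bi, ce, cf, cg, ch, cj, dg, dh, di, dj, ef, eg, fg, fh, fi, fj, gh, gj, hi, ij
  2-simplices (20): abc, abi, ach, adh, adj, aij, bce, bdg, bdi, beg, cef, cfj, cgh, cgj, dgj, dhi, efg, fgh, fhi, fij

Hence C_0 ≅ Z^10, C_1 ≅ Z^30, C_2 ≅ Z^20.

Boundary ∂_1: C_1 → C_0 sends each edge [p,q] (with p < q) to q − p. For instance
  ∂di = i − d.
This gives a 10×30 integer matrix of rank 9; reducing to Smith normal form yields diagonal entries (1,1,1,1,1,1,1,1,1).

The boundary map ∂_2: C_2 → C_1 sends each 2-simplex [p,q,r] to [q,r] − [p,r] + [p,q]. For instance
  ∂ach = ch − ah + ac,
  ∂aij = ij − aj + ai.
The 30×20 boundary matrix has rank 20 and Smith normal form diag(1,1,1,1,1,1,1,1,1,1,1,1,1,1,1,1,1,1,1,2).

Now H_k = ker ∂_k / im ∂_{k+1}, so:

  H_0: rank C_0 − rank ∂_1 = 10 − 9 = 1, and the invariant factors of ∂_1 are all 1, so H_0 = Z.
  H_1: rank ker ∂_1 − rank ∂_2 = (30 − 9) − 20 = 1, and ∂_2 has invariant factor 2 > 1, so H_1 = Z ⊕ Z/2.
  H_2: rank ker ∂_2 − rank ∂_3 = (20 − 20) − 0 = 0, and there is no ∂_3, so H_2 = 0.

Hence the Betti numbers are b_0 = 1, b_1 = 1, b_2 = 0.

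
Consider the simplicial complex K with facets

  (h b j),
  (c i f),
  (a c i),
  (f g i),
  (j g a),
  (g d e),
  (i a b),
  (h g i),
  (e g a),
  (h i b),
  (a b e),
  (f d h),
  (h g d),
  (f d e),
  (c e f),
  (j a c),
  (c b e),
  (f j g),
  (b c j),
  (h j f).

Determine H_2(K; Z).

H_2 ≅ 0.

Take the total order a < b < c < d < e < f < g < h < i < j on the vertex set. Then K (dimension 2) consists of the simplices:

  0-simplices (10): a, b, c, d, e, f, g, h, i, j
  1-simplices (30): ab, ac, ae, ag, ai, aj, bc, be, bh, bi, bj, ce, cf, ci, cj, de, df, dg, dh, ef, eg, fg, fh, fi, fj, gh, gi, gj, hi, hj
  2-simplices (20): abe, abi, aci, acj, aeg, agj, bce, bcj, bhi, bhj, cef, cfi, def, deg, dfh, dgh, fgi, fgj, fhj, ghi

giving chain groups C_0 ≅ Z^10, C_1 ≅ Z^30, C_2 ≅ Z^20.

The boundary map ∂_1: C_1 → C_0 maps an edge to its endpoints' difference, ∂[p,q] = q − p.
This gives a 10×30 integer matrix of rank 9; reducing to Smith normal form yields diagonal entries (1,1,1,1,1,1,1,1,1).

The boundary map ∂_2: C_2 → C_1 maps a triangle to the signed sum of its edges. For instance
  ∂bhj = hj − bj + bh,
  ∂deg = eg − dg + de.
As a 30×20 matrix over Z this has rank 20, with invariant factors (1,1,1,1,1,1,1,1,1,1,1,1,1,1,1,1,1,1,1,2).

Now H_k = ker ∂_k / im ∂_{k+1}, so:

  H_2: rank ker ∂_2 − rank ∂_3 = (20 − 20) − 0 = 0, and there is no ∂_3, so H_2 ≅ 0.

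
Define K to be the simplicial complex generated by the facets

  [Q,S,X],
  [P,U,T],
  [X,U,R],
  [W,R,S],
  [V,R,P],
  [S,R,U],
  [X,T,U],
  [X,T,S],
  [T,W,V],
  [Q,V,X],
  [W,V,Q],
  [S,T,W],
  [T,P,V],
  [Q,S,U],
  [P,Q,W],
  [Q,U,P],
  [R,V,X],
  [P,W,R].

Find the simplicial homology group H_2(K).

H_2 = 0.

We work with the vertex ordering P < Q < R < S < T < U < V < W < X. The simplices of K, each written with vertices in increasing order, are:

  0-simplices (9): P, Q, R, S, T, U, V, W, X
  1-simplices (27): PQ, PR, PT, PU, PV, PW, QS, QU, QV, QW, QX, RS, RU, RV, RW, RX, ST, SU, SW, SX, TU, TV, TW, TX, UX, VW, VX
  2-simplices (18): PQU, PQW, PRV, PRW, PTU, PTV, QSU, QSX, QVW, QVX, RSU, RSW, RUX, RVX, STW, STX, TUX, TVW

Hence C_0 ≅ Z^9, C_1 ≅ Z^27, C_2 ≅ Z^18.

∂_1: C_1 → C_0 maps an edge to its endpoints' difference, ∂[p,q] = q − p. For instance
  ∂VW = W − V.
The resulting 9×27 matrix has rank 8, and its Smith normal form has invariant factors (1,1,1,1,1,1,1,1).

Boundary ∂_2: C_2 → C_1 maps a triangle to the signed sum of its edges. For instance
  ∂PQW = QW − PW + PQ,
  ∂QVX = VX − QX + QV.
The resulting 27×18 matrix has rank 18, and its Smith normal form has invariant factors (1,1,1,1,1,1,1,1,1,1,1,1,1,1,1,1,1,2).

Now H_k = ker ∂_k / im ∂_{k+1}, so:

  H_2: rank ker ∂_2 − rank ∂_3 = (18 − 18) − 0 = 0, and there is no ∂_3, so H_2 ≅ 0.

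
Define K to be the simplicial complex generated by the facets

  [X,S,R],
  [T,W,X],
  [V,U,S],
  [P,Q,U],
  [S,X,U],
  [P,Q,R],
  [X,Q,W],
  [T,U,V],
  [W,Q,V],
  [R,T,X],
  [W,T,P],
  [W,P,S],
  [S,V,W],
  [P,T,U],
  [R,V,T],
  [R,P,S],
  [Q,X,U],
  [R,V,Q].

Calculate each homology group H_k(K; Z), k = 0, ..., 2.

K has 9 vertices, 27 edges, 18 triangles.
rank ∂_0 = 0, rank ∂_1 = 8 ⇒ b_0 = 9 − 0 − 8 = 1; all invariant factors of ∂_1 are 1 so no torsion. So H_0 = Z.
rank ∂_1 = 8, rank ∂_2 = 17 ⇒ b_1 = 27 − 8 − 17 = 2; all invariant factors of ∂_2 are 1 so no torsion. So H_1 = Z^2.
rank ∂_2 = 17, rank ∂_3 = 0 ⇒ b_2 = 18 − 17 − 0 = 1. So H_2 = Z.

H_0 ≅ Z,  H_1 ≅ Z^2,  H_2 ≅ Z.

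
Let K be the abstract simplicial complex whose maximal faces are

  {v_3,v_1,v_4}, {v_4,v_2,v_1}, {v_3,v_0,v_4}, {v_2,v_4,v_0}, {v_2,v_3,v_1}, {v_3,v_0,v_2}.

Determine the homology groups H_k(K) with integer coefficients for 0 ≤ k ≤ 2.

H_0 ≅ Z,  H_1 = 0,  H_2 ≅ Z.

K has 5 vertices, 9 edges, 6 triangles.
rank ∂_0 = 0, rank ∂_1 = 4 ⇒ b_0 = 5 − 0 − 4 = 1; all invariant factors of ∂_1 are 1 so no torsion. So H_0 = Z.
rank ∂_1 = 4, rank ∂_2 = 5 ⇒ b_1 = 9 − 4 − 5 = 0; all invariant factors of ∂_2 are 1 so no torsion. So H_1 = 0.
rank ∂_2 = 5, rank ∂_3 = 0 ⇒ b_2 = 6 − 5 − 0 = 1. So H_2 = Z.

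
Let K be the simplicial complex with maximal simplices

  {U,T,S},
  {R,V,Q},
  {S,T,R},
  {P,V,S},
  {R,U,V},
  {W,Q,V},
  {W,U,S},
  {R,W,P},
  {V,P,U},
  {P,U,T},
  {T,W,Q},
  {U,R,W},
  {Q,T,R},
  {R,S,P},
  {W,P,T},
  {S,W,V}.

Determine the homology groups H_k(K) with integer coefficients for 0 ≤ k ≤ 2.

K has 8 vertices, 24 edges, 16 triangles.
rank ∂_0 = 0, rank ∂_1 = 7 ⇒ b_0 = 8 − 0 − 7 = 1; all invariant factors of ∂_1 are 1 so no torsion. So H_0 = Z.
rank ∂_1 = 7, rank ∂_2 = 15 ⇒ b_1 = 24 − 7 − 15 = 2; all invariant factors of ∂_2 are 1 so no torsion. So H_1 = Z^2.
rank ∂_2 = 15, rank ∂_3 = 0 ⇒ b_2 = 16 − 15 − 0 = 1. So H_2 = Z.

H_0 = Z,  H_1 = Z^2,  H_2 = Z.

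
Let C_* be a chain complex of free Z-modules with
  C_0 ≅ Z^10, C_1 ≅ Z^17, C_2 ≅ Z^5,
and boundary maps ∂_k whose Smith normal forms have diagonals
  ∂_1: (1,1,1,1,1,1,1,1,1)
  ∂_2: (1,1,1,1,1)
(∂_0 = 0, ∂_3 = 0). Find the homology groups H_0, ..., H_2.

H_0: b_0 = 10 − 0 − 9 = 1; torsion from ∂_1 factors > 1: none. So H_0 ≅ Z.
H_1: b_1 = 17 − 9 − 5 = 3; torsion from ∂_2 factors > 1: none. So H_1 ≅ Z^3.
H_2: b_2 = 5 − 5 − 0 = 0; torsion from ∂_3 factors > 1: none. So H_2 ≅ 0.

H_0 ≅ Z,  H_1 ≅ Z^3,  H_2 = 0.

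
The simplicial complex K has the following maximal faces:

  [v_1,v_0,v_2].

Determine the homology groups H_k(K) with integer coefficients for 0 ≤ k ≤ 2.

Fix the vertex order v_0 < v_1 < v_2 and write every simplex with vertices in increasing order. Then dim K = 2 and the simplices of K are:

  0-simplices (3): [v_0], [v_1], [v_2]
  1-simplices (3): [v_0,v_1], [v_0,v_2], [v_1,v_2]
  2-simplices (1): [v_0,v_1,v_2]

Hence C_0 ≅ Z^3, C_1 ≅ Z^3, C_2 ≅ Z^1.

The boundary map ∂_1: C_1 → C_0 is given by ∂[p,q] = [q] − [p]. For instance
  ∂[v_0,v_1] = [v_1] − [v_0].
The 3×3 boundary matrix has rank 2 and Smith normal form diag(1,1).

∂_2: C_2 → C_1 maps a triangle to the signed sum of its edges. For instance
  ∂[v_0,v_1,v_2] = [v_1,v_2] − [v_0,v_2] + [v_0,v_1].
The 3×1 boundary matrix has rank 1 and Smith normal form diag(1).

Reading off H_k = ker ∂_k / im ∂_{k+1}:

  H_0: rank C_0 − rank ∂_1 = 3 − 2 = 1, and the invariant factors of ∂_1 are all 1, so H_0 = Z.
  H_1: rank ker ∂_1 − rank ∂_2 = (3 − 2) − 1 = 0, and the invariant factors of ∂_2 are all 1, so H_1 = 0.
  H_2: rank ker ∂_2 − rank ∂_3 = (1 − 1) − 0 = 0, and there is no ∂_3, so H_2 = 0.

H_0 ≅ Z,  H_1 = 0,  H_2 = 0.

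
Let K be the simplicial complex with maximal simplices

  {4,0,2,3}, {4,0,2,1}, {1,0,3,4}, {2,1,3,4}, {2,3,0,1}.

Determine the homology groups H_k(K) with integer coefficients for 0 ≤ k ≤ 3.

Take the total order 0 < 1 < 2 < 3 < 4 on the vertex set. Then K (dimension 3) consists of the simplices:

  0-simplices (5): [0], [1], [2], [3], [4]
  1-simplices (10): [0,1], [0,2], [0,3], [0,4], [1,2], [1,3], [1,4], [2,3], [2,4], [3,4]
  2-simplices (10): [0,1,2], [0,1,3], [0,1,4], [0,2,3], [0,2,4], [0,3,4], [1,2,3], [1,2,4], [1,3,4], [2,3,4]
  3-simplices (5): [0,1,2,3], [0,1,2,4], [0,1,3,4], [0,2,3,4], [1,2,3,4]

giving chain groups C_0 ≅ Z^5, C_1 ≅ Z^10, C_2 ≅ Z^10, C_3 ≅ Z^5.

The boundary map ∂_1: C_1 → C_0 sends each edge [p,q] (with p < q) to q − p. For instance
  ∂[3,4] = [4] − [3].
The 5×10 boundary matrix has rank 4 and Smith normal form diag(1,1,1,1).

Boundary ∂_2: C_2 → C_1 sends each 2-simplex [p,q,r] to [q,r] − [p,r] + [p,q]. For instance
  ∂[0,1,2] = [1,2] − [0,2] + [0,1],
  ∂[0,1,3] = [1,3] − [0,3] + [0,1].
The resulting 10×10 matrix has rank 6, and its Smith normal form has invariant factors (1,1,1,1,1,1).

Boundary ∂_3: C_3 → C_2 sends each 3-simplex σ to the alternating sum Σ_i (−1)^i (σ with its i-th vertex removed). For instance
  ∂[0,1,3,4] = [1,3,4] − [0,3,4] + [0,1,4] − [0,1,3],
  ∂[0,1,2,4] = [1,2,4] − [0,2,4] + [0,1,4] − [0,1,2].
As a 10×5 matrix over Z this has rank 4, with invariant factors (1,1,1,1).

Reading off H_k = ker ∂_k / im ∂_{k+1}:

  H_0: rank C_0 − rank ∂_1 = 5 − 4 = 1, and the invariant factors of ∂_1 are all 1, so H_0 = Z.
  H_1: rank ker ∂_1 − rank ∂_2 = (10 − 4) − 6 = 0, and the invariant factors of ∂_2 are all 1, so H_1 = 0.
  H_2: rank ker ∂_2 − rank ∂_3 = (10 − 6) − 4 = 0, and the invariant factors of ∂_3 are all 1, so H_2 = 0.
  H_3: rank ker ∂_3 − rank ∂_4 = (5 − 4) − 0 = 1, and there is no ∂_4, so H_3 = Z.

H_0 = Z,  H_1 = 0,  H_2 = 0,  H_3 = Z.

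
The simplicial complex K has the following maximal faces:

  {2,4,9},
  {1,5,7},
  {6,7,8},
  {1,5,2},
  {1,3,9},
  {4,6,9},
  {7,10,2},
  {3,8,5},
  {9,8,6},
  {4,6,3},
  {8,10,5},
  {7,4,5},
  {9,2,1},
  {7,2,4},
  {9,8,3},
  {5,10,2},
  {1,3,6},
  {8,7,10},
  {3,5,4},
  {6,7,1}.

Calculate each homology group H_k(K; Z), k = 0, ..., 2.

H_0 ≅ Z,  H_1 ≅ Z ⊕ Z/2,  H_2 = 0.

We work with the vertex ordering 1 < 2 < 3 < 4 < 5 < 6 < 7 < 8 < 9 < 10. The simplices of K, each written with vertices in increasing order, are:

  0-simplices (10): [1], [2], [3], [4], [5], [6], [7], [8], [9], [10]
  1-simplices (30): (30 of them)
  2-simplices (20): (20 of them)

so the chain groups are C_0 ≅ Z^10, C_1 ≅ Z^30, C_2 ≅ Z^20.

The boundary map ∂_1: C_1 → C_0 sends each edge [p,q] (with p < q) to q − p. For instance
  ∂[3,6] = [6] − [3].
The 10×30 boundary matrix has rank 9 and Smith normal form diag(1,1,1,1,1,1,1,1,1).

Boundary ∂_2: C_2 → C_1 maps a triangle to the signed sum of its edges. For instance
  ∂[5,8,10] = [8,10] − [5,10] + [5,8],
  ∂[3,4,6] = [4,6] − [3,6] + [3,4].
The resulting 30×20 matrix has rank 20, and its Smith normal form has invariant factors (1,1,1,1,1,1,1,1,1,1,1,1,1,1,1,1,1,1,1,2).

Reading off H_k = ker ∂_k / im ∂_{k+1}:

  H_0: rank C_0 − rank ∂_1 = 10 − 9 = 1, and the invariant factors of ∂_1 are all 1, so H_0 = Z.
  H_1: rank ker ∂_1 − rank ∂_2 = (30 − 9) − 20 = 1, and ∂_2 has invariant factor 2 > 1, so H_1 = Z ⊕ Z/2.
  H_2: rank ker ∂_2 − rank ∂_3 = (20 − 20) − 0 = 0, and there is no ∂_3, so H_2 = 0.

As a check, the Euler characteristic is 10 − 30 + 20 = 0, which agrees with 1 − 1 + 0 = 0.
(K is a triangulation of the Klein bottle.)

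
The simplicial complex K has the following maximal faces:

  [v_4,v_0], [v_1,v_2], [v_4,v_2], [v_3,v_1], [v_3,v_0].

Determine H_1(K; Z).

We work with the vertex ordering v_0 < v_1 < v_2 < v_3 < v_4. The simplices of K, each written with vertices in increasing order, are:

  0-simplices (5): [v_0], [v_1], [v_2], [v_3], [v_4]
  1-simplices (5): [v_0,v_3], [v_0,v_4], [v_1,v_2], [v_1,v_3], [v_2,v_4]

Hence C_0 ≅ Z^5, C_1 ≅ Z^5.

The boundary map ∂_1: C_1 → C_0 maps an edge to its endpoints' difference, ∂[p,q] = q − p.
The 5×5 boundary matrix has rank 4 and Smith normal form diag(1,1,1,1).

Reading off H_k = ker ∂_k / im ∂_{k+1}:

  H_1: rank ker ∂_1 − rank ∂_2 = (5 − 4) − 0 = 1, and there is no ∂_2, so H_1 ≅ Z.

(K is a triangulation of the circle S^1.)

H_1 = Z.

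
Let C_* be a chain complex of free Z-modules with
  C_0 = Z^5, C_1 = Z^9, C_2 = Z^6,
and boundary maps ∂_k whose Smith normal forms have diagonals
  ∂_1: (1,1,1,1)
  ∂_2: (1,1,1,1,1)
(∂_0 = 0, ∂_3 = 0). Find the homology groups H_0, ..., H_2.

H_0 ≅ Z,  H_1 = 0,  H_2 ≅ Z.

H_0: b_0 = 5 − 0 − 4 = 1; torsion from ∂_1 factors > 1: none. So H_0 ≅ Z.
H_1: b_1 = 9 − 4 − 5 = 0; torsion from ∂_2 factors > 1: none. So H_1 ≅ 0.
H_2: b_2 = 6 − 5 − 0 = 1; torsion from ∂_3 factors > 1: none. So H_2 ≅ Z.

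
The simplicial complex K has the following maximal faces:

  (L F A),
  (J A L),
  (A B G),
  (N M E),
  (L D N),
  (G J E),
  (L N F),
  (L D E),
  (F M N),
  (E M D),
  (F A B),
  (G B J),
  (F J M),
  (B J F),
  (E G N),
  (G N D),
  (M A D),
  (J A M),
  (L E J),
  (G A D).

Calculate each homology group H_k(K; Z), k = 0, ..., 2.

Fix the vertex order A < B < D < E < F < G < J < L < M < N and write every simplex with vertices in increasing order. Then dim K = 2 and the simplices of K are:

  0-simplices (10): A, B, D, E, F, G, J, L, M, N
  1-simplices (30): AB, AD, AF, AG, AJ, AL, AM, BF, BG, BJ, DE, DG, DL, DM, DN, EG, EJ, EL, EM, EN, FJ, FL, FM, FN, GJ, GN, JL, JM, LN, MN
  2-simplices (20): ABF, ABG, ADG, ADM, AFL, AJL, AJM, BFJ, BGJ, DEL, DEM, DGN, DLN, EGJ, EGN, EJL, EMN, FJM, FLN, FMN

giving chain groups C_0 ≅ Z^10, C_1 ≅ Z^30, C_2 ≅ Z^20.

Boundary ∂_1: C_1 → C_0 is given by ∂[p,q] = [q] − [p]. For instance
  ∂AD = D − A.
As a 10×30 matrix over Z this has rank 9, with invariant factors (1,1,1,1,1,1,1,1,1).

The boundary map ∂_2: C_2 → C_1 acts by ∂[p,q,r] = [q,r] − [p,r] + [p,q]. For instance
  ∂AJL = JL − AL + AJ,
  ∂ABF = BF − AF + AB.
The resulting 30×20 matrix has rank 20, and its Smith normal form has invariant factors (1,1,1,1,1,1,1,1,1,1,1,1,1,1,1,1,1,1,1,2).

Computing H_k = (kernel of ∂_k) / (image of ∂_{k+1}):

  H_0: rank C_0 − rank ∂_1 = 10 − 9 = 1, and the invariant factors of ∂_1 are all 1, so H_0 = Z.
  H_1: rank ker ∂_1 − rank ∂_2 = (30 − 9) − 20 = 1, and ∂_2 has invariant factor 2 > 1, so H_1 = Z × Z/2.
  H_2: rank ker ∂_2 − rank ∂_3 = (20 − 20) − 0 = 0, and there is no ∂_3, so H_2 = 0.

As a check, the Euler characteristic is 10 − 30 + 20 = 0, which agrees with 1 − 1 + 0 = 0.

H_0 = Z,  H_1 = Z × Z/2,  H_2 = 0.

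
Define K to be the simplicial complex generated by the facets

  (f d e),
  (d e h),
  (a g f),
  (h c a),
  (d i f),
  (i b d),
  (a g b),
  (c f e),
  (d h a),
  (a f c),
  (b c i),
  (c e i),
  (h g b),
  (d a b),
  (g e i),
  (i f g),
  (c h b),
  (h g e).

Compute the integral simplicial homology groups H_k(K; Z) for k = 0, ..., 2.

Order the vertices as a < b < c < d < e < f < g < h < i. Listing each simplex with vertices in this order, K has dimension 2 with simplices:

  0-simplices (9): a, b, c, d, e, f, g, h, i
  1-simplices (27): ab, ac, ad, af, ag, ah, bc, bd, bg, bh, bi, ce, cf, ch, ci, de, df, dh, di, ef, eg, eh, ei, fg, fi, gh, gi
  2-simplices (18): abd, abg, acf, ach, adh, afg, bch, bci, bdi, bgh, cef, cei, def, deh, dfi, egh, egi, fgi

so the chain groups are C_0 ≅ Z^9, C_1 ≅ Z^27, C_2 ≅ Z^18.

Boundary ∂_1: C_1 → C_0 is given by ∂[p,q] = [q] − [p].
As a 9×27 matrix over Z this has rank 8, with invariant factors (1,1,1,1,1,1,1,1).

The boundary map ∂_2: C_2 → C_1 maps a triangle to the signed sum of its edges. For instance
  ∂bch = ch − bh + bc,
  ∂acf = cf − af + ac.
As a 27×18 matrix over Z this has rank 18, with invariant factors (1,1,1,1,1,1,1,1,1,1,1,1,1,1,1,1,1,2).

Computing H_k = (kernel of ∂_k) / (image of ∂_{k+1}):

  H_0: rank C_0 − rank ∂_1 = 9 − 8 = 1, and the invariant factors of ∂_1 are all 1, so H_0 ≅ Z.
  H_1: rank ker ∂_1 − rank ∂_2 = (27 − 8) − 18 = 1, and ∂_2 has invariant factor 2 > 1, so H_1 ≅ Z ⊕ Z/2Z.
  H_2: rank ker ∂_2 − rank ∂_3 = (18 − 18) − 0 = 0, and there is no ∂_3, so H_2 ≅ 0.

As a check, the Euler characteristic is 9 − 27 + 18 = 0, which agrees with 1 − 1 + 0 = 0.

H_0 ≅ Z,  H_1 ≅ Z ⊕ Z/2Z,  H_2 = 0.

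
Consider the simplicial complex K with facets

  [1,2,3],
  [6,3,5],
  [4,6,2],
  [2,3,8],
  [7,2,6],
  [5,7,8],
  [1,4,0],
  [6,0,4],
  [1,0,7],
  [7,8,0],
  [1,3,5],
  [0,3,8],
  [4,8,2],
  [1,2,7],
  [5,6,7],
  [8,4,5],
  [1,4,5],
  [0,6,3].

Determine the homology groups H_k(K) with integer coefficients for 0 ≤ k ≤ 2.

H_0 = Z,  H_1 = Z^2,  H_2 = Z.

Order the vertices as 0 < 1 < 2 < 3 < 4 < 5 < 6 < 7 < 8. Listing each simplex with vertices in this order, K has dimension 2 with simplices:

  0-simplices (9): [0], [1], [2], [3], [4], [5], [6], [7], [8]
  1-simplices (27): (27 of them)
  2-simplices (18): [0,1,4], [0,1,7], [0,3,6], [0,3,8], [0,4,6], [0,7,8], [1,2,3], [1,2,7], [1,3,5], [1,4,5], [2,3,8], [2,4,6], [2,4,8], [2,6,7], [3,5,6], [4,5,8], [5,6,7], [5,7,8]

giving chain groups C_0 ≅ Z^9, C_1 ≅ Z^27, C_2 ≅ Z^18.

Boundary ∂_1: C_1 → C_0 is given by ∂[p,q] = [q] − [p]. For instance
  ∂[0,1] = [1] − [0].
The 9×27 boundary matrix has rank 8 and Smith normal form diag(1,1,1,1,1,1,1,1).

The boundary map ∂_2: C_2 → C_1 maps a triangle to the signed sum of its edges. For instance
  ∂[2,3,8] = [3,8] − [2,8] + [2,3],
  ∂[1,2,7] = [2,7] − [1,7] + [1,2].
The 27×18 boundary matrix has rank 17 and Smith normal form diag(1,1,1,1,1,1,1,1,1,1,1,1,1,1,1,1,1).

Now H_k = ker ∂_k / im ∂_{k+1}, so:

  H_0: rank C_0 − rank ∂_1 = 9 − 8 = 1, and the invariant factors of ∂_1 are all 1, so H_0 = Z.
  H_1: rank ker ∂_1 − rank ∂_2 = (27 − 8) − 17 = 2, and the invariant factors of ∂_2 are all 1, so H_1 = Z^2.
  H_2: rank ker ∂_2 − rank ∂_3 = (18 − 17) − 0 = 1, and there is no ∂_3, so H_2 = Z.

(K is a triangulation of the torus T^2.)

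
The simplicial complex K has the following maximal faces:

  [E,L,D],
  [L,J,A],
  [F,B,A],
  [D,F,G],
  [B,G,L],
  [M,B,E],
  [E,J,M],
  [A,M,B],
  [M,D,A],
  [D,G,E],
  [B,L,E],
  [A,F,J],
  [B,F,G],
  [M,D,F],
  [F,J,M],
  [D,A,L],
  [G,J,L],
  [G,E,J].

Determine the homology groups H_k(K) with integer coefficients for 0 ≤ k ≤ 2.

H_0 = Z,  H_1 = Z ⊕ Z/2,  H_2 = 0.

Take the total order A < B < D < E < F < G < J < L < M on the vertex set. Then K (dimension 2) consists of the simplices:

  0-simplices (9): A, B, D, E, F, G, J, L, M
  1-simplices (27): AB, AD, AF, AJ, AL, AM, BE, BF, BG, BL, BM, DE, DF, DG, DL, DM, EG, EJ, EL, EM, FG, FJ, FM, GJ, GL, JL, JM
  2-simplices (18): ABF, ABM, ADL, ADM, AFJ, AJL, BEL, BEM, BFG, BGL, DEG, DEL, DFG, DFM, EGJ, EJM, FJM, GJL

giving chain groups C_0 ≅ Z^9, C_1 ≅ Z^27, C_2 ≅ Z^18.

Boundary ∂_1: C_1 → C_0 maps an edge to its endpoints' difference, ∂[p,q] = q − p. For instance
  ∂EM = M − E.
The resulting 9×27 matrix has rank 8, and its Smith normal form has invariant factors (1,1,1,1,1,1,1,1).

Boundary ∂_2: C_2 → C_1 sends each 2-simplex [p,q,r] to [q,r] − [p,r] + [p,q]. For instance
  ∂BFG = FG − BG + BF,
  ∂DEG = EG − DG + DE.
As a 27×18 matrix over Z this has rank 18, with invariant factors (1,1,1,1,1,1,1,1,1,1,1,1,1,1,1,1,1,2).

From H_k ≅ ker(∂_k) / im(∂_{k+1}) we obtain:

  H_0: rank C_0 − rank ∂_1 = 9 − 8 = 1, and the invariant factors of ∂_1 are all 1, so H_0 ≅ Z.
  H_1: rank ker ∂_1 − rank ∂_2 = (27 − 8) − 18 = 1, and ∂_2 has invariant factor 2 > 1, so H_1 ≅ Z ⊕ Z/2.
  H_2: rank ker ∂_2 − rank ∂_3 = (18 − 18) − 0 = 0, and there is no ∂_3, so H_2 ≅ 0.

As a check, the Euler characteristic is 9 − 27 + 18 = 0, which agrees with 1 − 1 + 0 = 0.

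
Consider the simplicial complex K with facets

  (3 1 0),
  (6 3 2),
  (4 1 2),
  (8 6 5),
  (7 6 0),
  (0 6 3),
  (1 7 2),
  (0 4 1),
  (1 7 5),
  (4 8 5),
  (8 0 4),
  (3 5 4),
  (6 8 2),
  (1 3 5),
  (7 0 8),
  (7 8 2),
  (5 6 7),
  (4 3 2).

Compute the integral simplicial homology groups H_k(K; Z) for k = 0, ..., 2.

Fix the vertex order 0 < 1 < 2 < 3 < 4 < 5 < 6 < 7 < 8 and write every simplex with vertices in increasing order. Then dim K = 2 and the simplices of K are:

  0-simplices (9): [0], [1], [2], [3], [4], [5], [6], [7], [8]
  1-simplices (27): (27 of them)
  2-simplices (18): [0,1,3], [0,1,4], [0,3,6], [0,4,8], [0,6,7], [0,7,8], [1,2,4], [1,2,7], [1,3,5], [1,5,7], [2,3,4], [2,3,6], [2,6,8], [2,7,8], [3,4,5], [4,5,8], [5,6,7], [5,6,8]

Hence C_0 ≅ Z^9, C_1 ≅ Z^27, C_2 ≅ Z^18.

The boundary map ∂_1: C_1 → C_0 maps an edge to its endpoints' difference, ∂[p,q] = q − p.
This gives a 9×27 integer matrix of rank 8; reducing to Smith normal form yields diagonal entries (1,1,1,1,1,1,1,1).

The boundary map ∂_2: C_2 → C_1 sends each 2-simplex [p,q,r] to [q,r] − [p,r] + [p,q]. For instance
  ∂[0,3,6] = [3,6] − [0,6] + [0,3],
  ∂[0,7,8] = [7,8] − [0,8] + [0,7].
The 27×18 boundary matrix has rank 18 and Smith normal form diag(1,1,1,1,1,1,1,1,1,1,1,1,1,1,1,1,1,2).

From H_k ≅ ker(∂_k) / im(∂_{k+1}) we obtain:

  H_0: rank C_0 − rank ∂_1 = 9 − 8 = 1, and the invariant factors of ∂_1 are all 1, so H_0 ≅ Z.
  H_1: rank ker ∂_1 − rank ∂_2 = (27 − 8) − 18 = 1, and ∂_2 has invariant factor 2 > 1, so H_1 ≅ Z × Z/2.
  H_2: rank ker ∂_2 − rank ∂_3 = (18 − 18) − 0 = 0, and there is no ∂_3, so H_2 ≅ 0.

As a check, the Euler characteristic is 9 − 27 + 18 = 0, which agrees with 1 − 1 + 0 = 0.
(K is a triangulation of the Klein bottle.)

H_0 ≅ Z,  H_1 ≅ Z × Z/2,  H_2 = 0.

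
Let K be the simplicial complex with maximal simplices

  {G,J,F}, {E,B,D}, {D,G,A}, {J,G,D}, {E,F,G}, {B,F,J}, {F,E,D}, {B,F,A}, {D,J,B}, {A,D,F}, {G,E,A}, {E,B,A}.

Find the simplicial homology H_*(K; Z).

K has 7 vertices, 18 edges, 12 triangles.
rank ∂_0 = 0, rank ∂_1 = 6 ⇒ b_0 = 7 − 0 − 6 = 1; all invariant factors of ∂_1 are 1 so no torsion. So H_0 = Z.
rank ∂_1 = 6, rank ∂_2 = 12 ⇒ b_1 = 18 − 6 − 12 = 0; ∂_2 has invariant factor(s) [2] giving torsion. So H_1 = Z/2Z.
rank ∂_2 = 12, rank ∂_3 = 0 ⇒ b_2 = 12 − 12 − 0 = 0. So H_2 = 0.

H_0 ≅ Z,  H_1 ≅ Z/2Z,  H_2 = 0.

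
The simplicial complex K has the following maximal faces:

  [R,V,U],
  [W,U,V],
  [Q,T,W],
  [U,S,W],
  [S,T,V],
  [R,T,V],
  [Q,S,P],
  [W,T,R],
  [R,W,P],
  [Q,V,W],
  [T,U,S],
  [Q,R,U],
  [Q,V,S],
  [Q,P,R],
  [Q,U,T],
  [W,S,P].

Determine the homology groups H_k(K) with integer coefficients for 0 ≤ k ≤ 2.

H_0 = Z,  H_1 = Z^2,  H_2 = Z.

Take the total order P < Q < R < S < T < U < V < W on the vertex set. Then K (dimension 2) consists of the simplices:

  0-simplices (8): P, Q, R, S, T, U, V, W
  1-simplices (24): PQ, PR, PS, PW, QR, QS, QT, QU, QV, QW, RT, RU, RV, RW, ST, SU, SV, SW, TU, TV, TW, UV, UW, VW
  2-simplices (16): PQR, PQS, PRW, PSW, QRU, QSV, QTU, QTW, QVW, RTV, RTW, RUV, STU, STV, SUW, UVW

giving chain groups C_0 ≅ Z^8, C_1 ≅ Z^24, C_2 ≅ Z^16.

Boundary ∂_1: C_1 → C_0 maps an edge to its endpoints' difference, ∂[p,q] = q − p. For instance
  ∂TV = V − T.
This gives a 8×24 integer matrix of rank 7; reducing to Smith normal form yields diagonal entries (1,1,1,1,1,1,1).

The boundary map ∂_2: C_2 → C_1 acts by ∂[p,q,r] = [q,r] − [p,r] + [p,q]. For instance
  ∂RTW = TW − RW + RT,
  ∂SUW = UW − SW + SU.
This gives a 24×16 integer matrix of rank 15; reducing to Smith normal form yields diagonal entries (1,1,1,1,1,1,1,1,1,1,1,1,1,1,1).

Reading off H_k = ker ∂_k / im ∂_{k+1}:

  H_0: rank C_0 − rank ∂_1 = 8 − 7 = 1, and the invariant factors of ∂_1 are all 1, so H_0 ≅ Z.
  H_1: rank ker ∂_1 − rank ∂_2 = (24 − 7) − 15 = 2, and the invariant factors of ∂_2 are all 1, so H_1 ≅ Z^2.
  H_2: rank ker ∂_2 − rank ∂_3 = (16 − 15) − 0 = 1, and there is no ∂_3, so H_2 ≅ Z.

As a check, the Euler characteristic is 8 − 24 + 16 = 0, which agrees with 1 − 2 + 1 = 0.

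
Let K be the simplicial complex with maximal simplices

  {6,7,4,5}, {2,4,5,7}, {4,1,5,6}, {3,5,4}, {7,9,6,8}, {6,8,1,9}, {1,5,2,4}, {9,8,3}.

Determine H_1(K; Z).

H_1 = Z.

We work with the vertex ordering 1 < 2 < 3 < 4 < 5 < 6 < 7 < 8 < 9. The simplices of K, each written with vertices in increasing order, are:

  0-simplices (9): [1], [2], [3], [4], [5], [6], [7], [8], [9]
  1-simplices (24): (24 of them)
  2-simplices (21): (21 of them)
  3-simplices (6): [1,2,4,5], [1,4,5,6], [1,6,8,9], [2,4,5,7], [4,5,6,7], [6,7,8,9]

so the chain groups are C_0 ≅ Z^9, C_1 ≅ Z^24, C_2 ≅ Z^21, C_3 ≅ Z^6.

Boundary ∂_1: C_1 → C_0 is given by ∂[p,q] = [q] − [p]. For instance
  ∂[1,4] = [4] − [1].
The resulting 9×24 matrix has rank 8, and its Smith normal form has invariant factors (1,1,1,1,1,1,1,1).

∂_2: C_2 → C_1 acts by ∂[p,q,r] = [q,r] − [p,r] + [p,q]. For instance
  ∂[1,2,4] = [2,4] − [1,4] + [1,2],
  ∂[2,5,7] = [5,7] − [2,7] + [2,5].
This gives a 24×21 integer matrix of rank 15; reducing to Smith normal form yields diagonal entries (1,1,1,1,1,1,1,1,1,1,1,1,1,1,1).

Boundary ∂_3: C_3 → C_2 sends each 3-simplex σ to the alternating sum Σ_i (−1)^i (σ with its i-th vertex removed). For instance
  ∂[1,6,8,9] = [6,8,9] − [1,8,9] + [1,6,9] − [1,6,8],
  ∂[1,4,5,6] = [4,5,6] − [1,5,6] + [1,4,6] − [1,4,5].
As a 21×6 matrix over Z this has rank 6, with invariant factors (1,1,1,1,1,1).

Reading off H_k = ker ∂_k / im ∂_{k+1}:

  H_1: rank ker ∂_1 − rank ∂_2 = (24 − 8) − 15 = 1, and the invariant factors of ∂_2 are all 1, so H_1 = Z.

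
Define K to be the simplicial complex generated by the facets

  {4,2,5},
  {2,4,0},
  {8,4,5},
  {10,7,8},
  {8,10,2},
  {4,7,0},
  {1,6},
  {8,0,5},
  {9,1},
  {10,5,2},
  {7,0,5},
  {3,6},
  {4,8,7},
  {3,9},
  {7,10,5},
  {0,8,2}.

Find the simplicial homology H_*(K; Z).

Take the total order 0 < 1 < 2 < 3 < 4 < 5 < 6 < 7 < 8 < 9 < 10 on the vertex set. Then K (dimension 2) consists of the simplices:

  0-simplices (11): [0], [1], [2], [3], [4], [5], [6], [7], [8], [9], [10]
  1-simplices (22): [0,2], [0,4], [0,5], [0,7], [0,8], [1,6], [1,9], [2,4], [2,5], [2,8], [2,10], [3,6], [3,9], [4,5], [4,7], [4,8], [5,7], [5,8], [5,10], [7,8], [7,10], [8,10]
  2-simplices (12): [0,2,4], [0,2,8], [0,4,7], [0,5,7], [0,5,8], [2,4,5], [2,5,10], [2,8,10], [4,5,8], [4,7,8], [5,7,10], [7,8,10]

giving chain groups C_0 ≅ Z^11, C_1 ≅ Z^22, C_2 ≅ Z^12.

∂_1: C_1 → C_0 is given by ∂[p,q] = [q] − [p]. For instance
  ∂[0,7] = [7] − [0].
This gives a 11×22 integer matrix of rank 9; reducing to Smith normal form yields diagonal entries (1,1,1,1,1,1,1,1,1).

The boundary map ∂_2: C_2 → C_1 sends each 2-simplex [p,q,r] to [q,r] − [p,r] + [p,q]. For instance
  ∂[4,7,8] = [7,8] − [4,8] + [4,7],
  ∂[4,5,8] = [5,8] − [4,8] + [4,5].
As a 22×12 matrix over Z this has rank 12, with invariant factors (1,1,1,1,1,1,1,1,1,1,1,2).

Now H_k = ker ∂_k / im ∂_{k+1}, so:

  H_0: rank C_0 − rank ∂_1 = 11 − 9 = 2, and the invariant factors of ∂_1 are all 1, so H_0 = Z^2.
  H_1: rank ker ∂_1 − rank ∂_2 = (22 − 9) − 12 = 1, and ∂_2 has invariant factor 2 > 1, so H_1 = Z ⊕ Z_2.
  H_2: rank ker ∂_2 − rank ∂_3 = (12 − 12) − 0 = 0, and there is no ∂_3, so H_2 = 0.

As a check, the Euler characteristic is 11 − 22 + 12 = 1, which agrees with 2 − 1 + 0 = 1.

H_0 ≅ Z^2,  H_1 ≅ Z ⊕ Z_2,  H_2 = 0.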